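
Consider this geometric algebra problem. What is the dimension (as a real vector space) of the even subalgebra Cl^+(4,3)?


Even subalgebra dimension = 2^(n-1)
n = 4 + 3 = 7
2^(7 - 1) = 2^6 = 64
Verification: sum of C(7,k) for even k = 1 + 21 + 35 + 7 = 64
Result = 64


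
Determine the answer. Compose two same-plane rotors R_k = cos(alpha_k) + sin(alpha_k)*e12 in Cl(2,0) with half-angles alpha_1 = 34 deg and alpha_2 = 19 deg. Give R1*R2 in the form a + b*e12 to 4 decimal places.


Same-plane rotors commute and their half-angles add:
R1*R2 = cos(a1 + a2) + sin(a1 + a2)*e12.
a1 + a2 = 34 + 19 = 53 deg
cos(53 deg) = 0.6018
sin(53 deg) = 0.7986
R1*R2 = 0.6018 + 0.7986*e12


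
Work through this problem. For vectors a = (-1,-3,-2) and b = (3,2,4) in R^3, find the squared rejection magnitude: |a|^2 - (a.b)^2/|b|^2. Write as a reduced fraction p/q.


|a|^2 = (-1)^2 + (-3)^2 + (-2)^2 = 14
|b|^2 = 3^2 + 2^2 + 4^2 = 29
a . b = (-1)*3 + (-3)*2 + (-2)*4 = -17
(a.b)^2 = (-17)^2 = 289
|rej|^2 = 14 - 289/29
= (406 - 289)/29
= 117/29
In lowest terms: 117/29


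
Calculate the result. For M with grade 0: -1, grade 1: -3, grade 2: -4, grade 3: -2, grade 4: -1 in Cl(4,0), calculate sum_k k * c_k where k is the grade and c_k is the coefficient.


Grade-weighted sum = sum of grade_k * coefficient_k
0*(-1) = 0
1*(-3) = -3
2*(-4) = -8
3*(-2) = -6
4*(-1) = -4
Total = 0 + (-3) + (-8) + (-6) + (-4) = -21


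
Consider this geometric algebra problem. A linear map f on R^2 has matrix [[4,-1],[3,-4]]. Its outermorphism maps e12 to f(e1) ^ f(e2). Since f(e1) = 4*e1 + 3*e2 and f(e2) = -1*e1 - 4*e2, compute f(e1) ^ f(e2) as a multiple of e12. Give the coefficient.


The outermorphism of a linear map f sends e1^e2 to f(e1)^f(e2).
f(e1) = 4*e1 + 3*e2
f(e2) = -1*e1 - 4*e2
f(e1) ^ f(e2) = (4*e1 + 3*e2) ^ (-1*e1 - 4*e2)
= 4*(-4)*e12 + 3*(-1)*e21
= (-16 - (-3))*e12
= -13*e12
Coefficient = -13


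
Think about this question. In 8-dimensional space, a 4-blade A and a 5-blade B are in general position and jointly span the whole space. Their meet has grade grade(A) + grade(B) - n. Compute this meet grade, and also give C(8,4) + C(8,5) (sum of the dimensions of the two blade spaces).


Meet grade = grade(A) + grade(B) - n
= 4 + 5 - 8 = 1
C(8,4) = 70
C(8,5) = 56
dim_A + dim_B = 70 + 56 = 126


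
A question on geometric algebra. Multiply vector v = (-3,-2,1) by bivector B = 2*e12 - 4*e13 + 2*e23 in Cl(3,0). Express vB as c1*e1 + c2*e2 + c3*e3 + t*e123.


vB has grade-1 (vector) and grade-3 (trivector) parts: vB = (v _| B) + (v ^ B).
Vector part <vB>_1:
  e1: -v2*b12 - v3*b13 = -(-2)*(2) - (1)*(-4) = 8
  e2: v1*b12 - v3*b23 = (-3)*(2) - (1)*(2) = -8
  e3: v1*b13 + v2*b23 = (-3)*(-4) + (-2)*(2) = 8
Trivector part <vB>_3:
  e123: v1*b23 - v2*b13 + v3*b12 = (-3)*(2) - (-2)*(-4) + (1)*(2) = -12
vB = 8*e1 - 8*e2 + 8*e3 - 12*e123


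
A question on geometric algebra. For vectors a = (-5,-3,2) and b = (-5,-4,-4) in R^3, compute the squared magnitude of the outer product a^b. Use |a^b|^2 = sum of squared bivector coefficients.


a wedge b = (a1*b2 - a2*b1)*e12 + (a1*b3 - a3*b1)*e13 + (a2*b3 - a3*b2)*e23
e12 coeff: (-5)*(-4) - (-3)*(-5) = 20 - 15 = 5
e13 coeff: (-5)*(-4) - 2*(-5) = 20 - (-10) = 30
e23 coeff: (-3)*(-4) - 2*(-4) = 12 - (-8) = 20
|a wedge b|^2 = 5^2 + 30^2 + 20^2
= 25 + 900 + 400
= 1325


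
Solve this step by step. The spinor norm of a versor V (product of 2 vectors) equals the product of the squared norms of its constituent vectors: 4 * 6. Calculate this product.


Spinor norm N(V) = |v1|^2 * |v2|^2 * ... * |v2|^2
= 4 * 6
Running product: 4, 24
N(V) = 24


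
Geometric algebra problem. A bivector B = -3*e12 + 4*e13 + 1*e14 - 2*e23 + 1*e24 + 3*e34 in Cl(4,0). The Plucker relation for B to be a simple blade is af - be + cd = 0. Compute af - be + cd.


Plucker relation: af - be + cd
a*f = (-3)*3 = -9
b*e = 4*1 = 4
c*d = 1*(-2) = -2
af - be + cd = -9 - 4 + (-2)
= -15


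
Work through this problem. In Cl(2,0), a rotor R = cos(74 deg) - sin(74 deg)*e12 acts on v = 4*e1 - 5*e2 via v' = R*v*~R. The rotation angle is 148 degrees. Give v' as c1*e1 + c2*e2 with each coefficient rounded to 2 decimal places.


Rotor R = cos(74deg) - sin(74deg)*e12
Rotation angle theta = 2 * 74 = 148 degrees
v' = R*v*~R rotates v by theta.
cos(148deg) = -0.8480, sin(148deg) = 0.5299
v'_1 = 4*cos(148deg) - (-5)*sin(148deg)
= 4*(-0.8480) - (-5)*0.5299
= -0.74
v'_2 = 4*sin(148deg) + (-5)*cos(148deg)
= 4*0.5299 + (-5)*(-0.8480)
= 6.36
v' = -0.74*e1 + 6.36*e2


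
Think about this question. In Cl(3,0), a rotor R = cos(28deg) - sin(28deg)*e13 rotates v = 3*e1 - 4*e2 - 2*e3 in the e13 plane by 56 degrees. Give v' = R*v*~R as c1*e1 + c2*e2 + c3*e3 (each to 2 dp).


Rotor R = cos(28deg) - sin(28deg)*e13
Rotation angle theta = 2 * 28 = 56 degrees in the e13 plane (e1 -> e3).
The component perpendicular to the plane (e2) is invariant: v'_2 = v2 = -4.00
cos(56deg) = 0.5592, sin(56deg) = 0.8290
v'_1 = v1*cos(theta) - v3*sin(theta) = 3*0.5592 - (-2)*0.8290 = 3.34
v'_3 = v1*sin(theta) + v3*cos(theta) = 3*0.8290 + (-2)*0.5592 = 1.37
v' = 3.34*e1 - 4.00*e2 + 1.37*e3


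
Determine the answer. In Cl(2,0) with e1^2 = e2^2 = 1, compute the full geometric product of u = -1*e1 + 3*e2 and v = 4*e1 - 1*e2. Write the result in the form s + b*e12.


Expand: (-1*e1 + 3*e2)(4*e1 - 1*e2)
= (-1)*4*e1e1 + (-1)*(-1)*e1e2 + 3*4*e2e1 + 3*(-1)*e2e2
Using e1^2 = e2^2 = 1, e2e1 = -e1e2:
Scalar part s = (-1)*4 + 3*(-1) = -4 + (-3) = -7
Bivector part b = (-1)*(-1) - 3*4 = 1 - 12 = -11
uv = -7 - 11*e12


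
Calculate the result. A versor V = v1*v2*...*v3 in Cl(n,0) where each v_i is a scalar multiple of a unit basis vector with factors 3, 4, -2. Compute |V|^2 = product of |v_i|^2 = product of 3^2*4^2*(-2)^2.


Each vector v_i has |v_i|^2 = s_i^2
Squared scales: 3^2 = 9, 4^2 = 16, (-2)^2 = 4
|V|^2 = 9 * 16 * 4
= 576


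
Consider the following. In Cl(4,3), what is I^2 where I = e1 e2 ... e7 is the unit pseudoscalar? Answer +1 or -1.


The pseudoscalar I = e1...e_n (product of all n generators) of Cl(p,q) satisfies I^2 = (-1)^(q + n(n-1)/2).
p = 4, q = 3, n = p + q = 7
n(n-1)/2 = 7 * 6 / 2 = 21
Exponent = q + n(n-1)/2 = 3 + 21 = 24
I^2 = (-1)^24 = +1


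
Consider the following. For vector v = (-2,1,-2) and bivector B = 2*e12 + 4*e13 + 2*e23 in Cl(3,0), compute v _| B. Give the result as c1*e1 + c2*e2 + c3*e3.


Left contraction v _| B = <vB>_1 (grade-1 part of the geometric product vB).
Using e1_|e12 = e2, e2_|e12 = -e1, e1_|e13 = e3, e3_|e13 = -e1, e2_|e23 = e3, e3_|e23 = -e2:
e1 coeff: -v2*b12 - v3*b13 = -(1)*(2) - (-2)*(4) = 6
e2 coeff: v1*b12 - v3*b23 = (-2)*(2) - (-2)*(2) = 0
e3 coeff: v1*b13 + v2*b23 = (-2)*(4) + (1)*(2) = -6
v _| B = 6*e1 + 0*e2 - 6*e3


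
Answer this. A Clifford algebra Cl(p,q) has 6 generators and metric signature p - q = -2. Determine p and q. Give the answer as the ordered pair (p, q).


We need p + q = 6 and p - q = -2.
Adding: 2p = 6 + (-2) = 4, so p = 2.
Then q = 6 - 2 = 4.
(p, q) = (2, 4)


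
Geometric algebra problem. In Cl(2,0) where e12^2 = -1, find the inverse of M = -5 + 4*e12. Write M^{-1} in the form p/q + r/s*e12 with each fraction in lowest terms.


M = -5 + 4*e12, where e12^2 = -1.
Since M commutes with its reverse ~M = a - b*e12, M * ~M = a^2 - b^2*e12^2 = a^2 + b^2.
So M^{-1} = ~M / (a^2 + b^2) = (a - b*e12)/(a^2 + b^2).
a^2 + b^2 = 25 + 16 = 41
Scalar part = -5/41 = -5/41
Bivector coeff = -4/41 = -4/41
M^{-1} = -5/41 - 4/41*e12


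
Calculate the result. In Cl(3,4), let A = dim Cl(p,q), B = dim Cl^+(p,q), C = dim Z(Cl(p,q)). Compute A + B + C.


n = 3 + 4 = 7
Total dim = 2^7 = 128
Even subalgebra dim = 2^6 = 64
n is odd, so center dim = 2
Sum = 128 + 64 + 2 = 194


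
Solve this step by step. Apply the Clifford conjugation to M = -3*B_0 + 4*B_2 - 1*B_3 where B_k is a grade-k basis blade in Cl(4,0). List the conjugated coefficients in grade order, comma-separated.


Clifford conjugate sign for grade k: (-1)^(k(k+1)/2)
Grade 0: (-1)^(0*1/2) = (-1)^0 = 1, coeff -3 -> -3
Grade 2: (-1)^(2*3/2) = (-1)^3 = -1, coeff 4 -> -4
Grade 3: (-1)^(3*4/2) = (-1)^6 = 1, coeff -1 -> -1
Conjugated coefficients: -3, -4, -1


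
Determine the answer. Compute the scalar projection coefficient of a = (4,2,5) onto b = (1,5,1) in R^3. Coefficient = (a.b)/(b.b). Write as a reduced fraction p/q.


Projection coefficient = (a . b) / (b . b)
a . b = 4*1 + 2*5 + 5*1
= 4 + 10 + 5 = 19
b . b = 1^2 + 5^2 + 1^2
= 1 + 25 + 1 = 27
Coefficient = 19/27
In lowest terms: 19/27


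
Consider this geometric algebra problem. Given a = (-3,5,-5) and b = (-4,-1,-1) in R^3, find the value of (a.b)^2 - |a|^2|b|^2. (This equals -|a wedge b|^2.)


a . b = (-3)*(-4) + 5*(-1) + (-5)*(-1)
= 12 + (-5) + 5 = 12
|a|^2 = (-3)^2 + 5^2 + (-5)^2 = 59
|b|^2 = (-4)^2 + (-1)^2 + (-1)^2 = 18
(a.b)^2 = 12^2 = 144
|a|^2 * |b|^2 = 59 * 18 = 1062
Result = 144 - 1062 = -918


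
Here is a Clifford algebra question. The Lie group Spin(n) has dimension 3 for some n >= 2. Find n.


dim Spin(n) = dim so(n) = n(n-1)/2.
Solve n(n-1)/2 = 3, i.e. n^2 - n - 6 = 0.
Discriminant = 1 + 8*3 = 25
n = (1 + sqrt(25))/2 = (1 + 5)/2 = 3


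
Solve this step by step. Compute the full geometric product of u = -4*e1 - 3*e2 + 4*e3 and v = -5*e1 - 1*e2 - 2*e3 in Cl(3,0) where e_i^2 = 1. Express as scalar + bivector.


In Cl(3,0): e_i^2 = 1, e_ie_j = -e_je_i for i != j.
Scalar part = u . v = (-4)*(-5) + (-3)*(-1) + 4*(-2)
= 20 + 3 + (-8) = 15
e12 coeff = (-4)*(-1) - (-3)*(-5) = 4 - 15 = -11
e13 coeff = (-4)*(-2) - 4*(-5) = 8 - (-20) = 28
e23 coeff = (-3)*(-2) - 4*(-1) = 6 - (-4) = 10
uv = 15 - 11*e12 + 28*e13 + 10*e23


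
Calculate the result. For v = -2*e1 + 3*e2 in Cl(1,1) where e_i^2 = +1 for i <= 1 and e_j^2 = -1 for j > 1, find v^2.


v^2 = sum of c_i^2 * e_i^2
Positive signature terms (e_i^2 = +1): (-2)^2 = 4
Negative signature terms (e_j^2 = -1): 3^2 = 9
v^2 = 4 - 9 = -5


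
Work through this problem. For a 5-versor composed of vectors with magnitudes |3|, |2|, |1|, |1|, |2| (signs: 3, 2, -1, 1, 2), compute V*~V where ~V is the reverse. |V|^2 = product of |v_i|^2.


Each vector v_i has |v_i|^2 = s_i^2
Squared scales: 3^2 = 9, 2^2 = 4, (-1)^2 = 1, 1^2 = 1, 2^2 = 4
|V|^2 = 9 * 4 * 1 * 1 * 4
= 144


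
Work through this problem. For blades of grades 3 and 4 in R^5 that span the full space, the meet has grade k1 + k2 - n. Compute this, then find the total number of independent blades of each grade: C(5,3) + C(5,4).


Meet grade = grade(A) + grade(B) - n
= 3 + 4 - 5 = 2
C(5,3) = 10
C(5,4) = 5
dim_A + dim_B = 10 + 5 = 15


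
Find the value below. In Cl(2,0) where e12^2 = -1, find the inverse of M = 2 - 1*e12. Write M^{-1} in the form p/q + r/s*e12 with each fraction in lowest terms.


M = 2 - 1*e12, where e12^2 = -1.
Since M commutes with its reverse ~M = a - b*e12, M * ~M = a^2 - b^2*e12^2 = a^2 + b^2.
So M^{-1} = ~M / (a^2 + b^2) = (a - b*e12)/(a^2 + b^2).
a^2 + b^2 = 4 + 1 = 5
Scalar part = 2/5 = 2/5
Bivector coeff = 1/5 = 1/5
M^{-1} = 2/5 + 1/5*e12


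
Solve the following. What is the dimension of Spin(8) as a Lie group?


Spin(n) double-covers SO(n); both have Lie algebra so(n) of dimension n(n-1)/2.
n = 8
n(n-1) = 8 * 7 = 56
dim Spin(8) = 56/2 = 28


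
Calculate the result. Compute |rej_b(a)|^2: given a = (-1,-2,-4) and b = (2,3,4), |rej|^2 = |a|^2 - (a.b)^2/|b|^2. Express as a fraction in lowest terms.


|a|^2 = (-1)^2 + (-2)^2 + (-4)^2 = 21
|b|^2 = 2^2 + 3^2 + 4^2 = 29
a . b = (-1)*2 + (-2)*3 + (-4)*4 = -24
(a.b)^2 = (-24)^2 = 576
|rej|^2 = 21 - 576/29
= (609 - 576)/29
= 33/29
In lowest terms: 33/29


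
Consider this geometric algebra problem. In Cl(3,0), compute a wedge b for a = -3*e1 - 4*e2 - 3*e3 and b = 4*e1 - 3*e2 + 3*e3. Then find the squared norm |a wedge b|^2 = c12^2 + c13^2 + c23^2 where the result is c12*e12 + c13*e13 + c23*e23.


a wedge b = (a1*b2 - a2*b1)*e12 + (a1*b3 - a3*b1)*e13 + (a2*b3 - a3*b2)*e23
e12 coeff: (-3)*(-3) - (-4)*4 = 9 - (-16) = 25
e13 coeff: (-3)*3 - (-3)*4 = -9 - (-12) = 3
e23 coeff: (-4)*3 - (-3)*(-3) = -12 - 9 = -21
|a wedge b|^2 = 25^2 + 3^2 + (-21)^2
= 625 + 9 + 441
= 1075


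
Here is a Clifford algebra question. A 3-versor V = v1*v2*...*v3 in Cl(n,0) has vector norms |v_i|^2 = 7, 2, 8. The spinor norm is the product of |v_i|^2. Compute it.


Spinor norm N(V) = |v1|^2 * |v2|^2 * ... * |v3|^2
= 7 * 2 * 8
Running product: 7, 14, 112
N(V) = 112


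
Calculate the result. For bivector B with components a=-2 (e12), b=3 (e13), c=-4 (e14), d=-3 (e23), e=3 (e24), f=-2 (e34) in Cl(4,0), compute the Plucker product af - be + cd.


Plucker relation: af - be + cd
a*f = (-2)*(-2) = 4
b*e = 3*3 = 9
c*d = (-4)*(-3) = 12
af - be + cd = 4 - 9 + 12
= 7


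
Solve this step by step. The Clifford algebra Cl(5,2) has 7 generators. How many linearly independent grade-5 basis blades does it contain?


Number of grade-k basis blades in Cl(p,q) with n = p + q is C(n, k).
n = 5 + 2 = 7
C(7, 5) = 7! / (5! * 2!)
= 5040 / (120 * 2)
= 21


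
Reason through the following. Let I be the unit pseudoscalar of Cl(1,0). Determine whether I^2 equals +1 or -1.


The pseudoscalar I = e1...e_n (product of all n generators) of Cl(p,q) satisfies I^2 = (-1)^(q + n(n-1)/2).
p = 1, q = 0, n = p + q = 1
n(n-1)/2 = 1 * 0 / 2 = 0
Exponent = q + n(n-1)/2 = 0 + 0 = 0
I^2 = (-1)^0 = +1


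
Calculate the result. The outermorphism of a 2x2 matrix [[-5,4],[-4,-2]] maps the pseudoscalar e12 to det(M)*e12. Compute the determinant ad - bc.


The outermorphism of a linear map f sends e1^e2 to f(e1)^f(e2).
f(e1) = -5*e1 - 4*e2
f(e2) = 4*e1 - 2*e2
f(e1) ^ f(e2) = (-5*e1 - 4*e2) ^ (4*e1 - 2*e2)
= (-5)*(-2)*e12 + (-4)*4*e21
= (10 - (-16))*e12
= 26*e12
Coefficient = 26


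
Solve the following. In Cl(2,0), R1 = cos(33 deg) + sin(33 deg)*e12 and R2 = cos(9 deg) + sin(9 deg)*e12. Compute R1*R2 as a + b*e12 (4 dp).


Same-plane rotors commute and their half-angles add:
R1*R2 = cos(a1 + a2) + sin(a1 + a2)*e12.
a1 + a2 = 33 + 9 = 42 deg
cos(42 deg) = 0.7431
sin(42 deg) = 0.6691
R1*R2 = 0.7431 + 0.6691*e12


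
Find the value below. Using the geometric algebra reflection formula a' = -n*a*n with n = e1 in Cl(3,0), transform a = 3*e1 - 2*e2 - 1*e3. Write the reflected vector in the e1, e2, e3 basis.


Reflection formula: a' = -n*a*n, with n = e1 (unit vector, n^2 = 1).
For reflection through hyperplane perp to e1:
The component along e1 flips sign, others stay.
a = (3, -2, -1)
a' = (-3, -2, -1)
a' = -3*e1 - 2*e2 - 1*e3


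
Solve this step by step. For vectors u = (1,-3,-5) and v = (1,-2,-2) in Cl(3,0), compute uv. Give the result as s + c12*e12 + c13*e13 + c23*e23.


In Cl(3,0): e_i^2 = 1, e_ie_j = -e_je_i for i != j.
Scalar part = u . v = 1*1 + (-3)*(-2) + (-5)*(-2)
= 1 + 6 + 10 = 17
e12 coeff = 1*(-2) - (-3)*1 = -2 - (-3) = 1
e13 coeff = 1*(-2) - (-5)*1 = -2 - (-5) = 3
e23 coeff = (-3)*(-2) - (-5)*(-2) = 6 - 10 = -4
uv = 17 + 1*e12 + 3*e13 - 4*e23


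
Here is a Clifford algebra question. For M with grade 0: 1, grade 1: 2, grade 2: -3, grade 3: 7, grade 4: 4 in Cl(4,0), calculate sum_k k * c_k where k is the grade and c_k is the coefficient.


Grade-weighted sum = sum of grade_k * coefficient_k
0*1 = 0
1*2 = 2
2*(-3) = -6
3*7 = 21
4*4 = 16
Total = 0 + 2 + (-6) + 21 + 16 = 33


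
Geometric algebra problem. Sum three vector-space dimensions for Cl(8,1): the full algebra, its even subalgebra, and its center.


n = 8 + 1 = 9
Total dim = 2^9 = 512
Even subalgebra dim = 2^8 = 256
n is odd, so center dim = 2
Sum = 512 + 256 + 2 = 770


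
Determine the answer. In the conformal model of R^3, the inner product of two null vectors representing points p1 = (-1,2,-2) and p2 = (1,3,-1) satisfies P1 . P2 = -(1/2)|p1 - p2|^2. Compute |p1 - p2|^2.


p1 - p2 = (-2, -1, -1)
|p1 - p2|^2 = (-2)^2 + (-1)^2 + (-1)^2
= 4 + 1 + 1
= 6


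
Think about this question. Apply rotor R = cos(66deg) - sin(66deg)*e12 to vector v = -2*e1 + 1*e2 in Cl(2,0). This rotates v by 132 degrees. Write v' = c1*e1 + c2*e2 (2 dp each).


Rotor R = cos(66deg) - sin(66deg)*e12
Rotation angle theta = 2 * 66 = 132 degrees
v' = R*v*~R rotates v by theta.
cos(132deg) = -0.6691, sin(132deg) = 0.7431
v'_1 = -2*cos(132deg) - 1*sin(132deg)
= -2*(-0.6691) - 1*0.7431
= 0.60
v'_2 = -2*sin(132deg) + 1*cos(132deg)
= -2*0.7431 + 1*(-0.6691)
= -2.16
v' = 0.60*e1 - 2.16*e2


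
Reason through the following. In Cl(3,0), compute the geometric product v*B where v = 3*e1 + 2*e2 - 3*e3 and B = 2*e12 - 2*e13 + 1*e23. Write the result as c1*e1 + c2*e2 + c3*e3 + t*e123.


vB has grade-1 (vector) and grade-3 (trivector) parts: vB = (v _| B) + (v ^ B).
Vector part <vB>_1:
  e1: -v2*b12 - v3*b13 = -(2)*(2) - (-3)*(-2) = -10
  e2: v1*b12 - v3*b23 = (3)*(2) - (-3)*(1) = 9
  e3: v1*b13 + v2*b23 = (3)*(-2) + (2)*(1) = -4
Trivector part <vB>_3:
  e123: v1*b23 - v2*b13 + v3*b12 = (3)*(1) - (2)*(-2) + (-3)*(2) = 1
vB = -10*e1 + 9*e2 - 4*e3 + 1*e123


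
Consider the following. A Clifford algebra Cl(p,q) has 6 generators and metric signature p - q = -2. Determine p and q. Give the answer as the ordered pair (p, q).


We need p + q = 6 and p - q = -2.
Adding: 2p = 6 + (-2) = 4, so p = 2.
Then q = 6 - 2 = 4.
(p, q) = (2, 4)


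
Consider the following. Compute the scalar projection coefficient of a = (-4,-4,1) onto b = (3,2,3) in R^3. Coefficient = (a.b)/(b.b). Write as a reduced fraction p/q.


Projection coefficient = (a . b) / (b . b)
a . b = (-4)*3 + (-4)*2 + 1*3
= -12 + (-8) + 3 = -17
b . b = 3^2 + 2^2 + 3^2
= 9 + 4 + 9 = 22
Coefficient = -17/22
In lowest terms: -17/22


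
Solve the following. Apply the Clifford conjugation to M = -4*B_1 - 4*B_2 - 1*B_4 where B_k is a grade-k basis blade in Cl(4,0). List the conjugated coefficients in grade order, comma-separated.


Clifford conjugate sign for grade k: (-1)^(k(k+1)/2)
Grade 1: (-1)^(1*2/2) = (-1)^1 = -1, coeff -4 -> 4
Grade 2: (-1)^(2*3/2) = (-1)^3 = -1, coeff -4 -> 4
Grade 4: (-1)^(4*5/2) = (-1)^10 = 1, coeff -1 -> -1
Conjugated coefficients: 4, 4, -1


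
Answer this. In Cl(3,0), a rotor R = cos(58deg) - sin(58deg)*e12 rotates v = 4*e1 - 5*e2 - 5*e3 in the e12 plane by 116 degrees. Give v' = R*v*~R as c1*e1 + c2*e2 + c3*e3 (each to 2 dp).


Rotor R = cos(58deg) - sin(58deg)*e12
Rotation angle theta = 2 * 58 = 116 degrees in the e12 plane (e1 -> e2).
The component perpendicular to the plane (e3) is invariant: v'_3 = v3 = -5.00
cos(116deg) = -0.4384, sin(116deg) = 0.8988
v'_1 = v1*cos(theta) - v2*sin(theta) = 4*(-0.4384) - (-5)*0.8988 = 2.74
v'_2 = v1*sin(theta) + v2*cos(theta) = 4*0.8988 + (-5)*(-0.4384) = 5.79
v' = 2.74*e1 + 5.79*e2 - 5.00*e3


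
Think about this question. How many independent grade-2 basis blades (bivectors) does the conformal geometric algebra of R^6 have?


The conformal model of R^6 uses Cl(7,1) with m = 6 + 2 = 8 generators.
Number of grade-2 blades = C(m, 2) = C(8, 2)
= 8*7/2 = 28


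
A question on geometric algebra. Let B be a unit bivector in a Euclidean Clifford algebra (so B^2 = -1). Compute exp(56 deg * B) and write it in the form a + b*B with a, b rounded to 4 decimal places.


For a unit bivector B with B^2 = -1, the exponential series gives
e^(theta*B) = cos(theta) + sin(theta)*B (the GA analogue of Euler's formula).
theta = 56 degrees = 0.977384 rad
cos(56 deg) = 0.5592
sin(56 deg) = 0.8290
exp(theta*B) = 0.5592 + 0.8290*B


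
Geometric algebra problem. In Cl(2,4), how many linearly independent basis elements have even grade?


Even subalgebra dimension = 2^(n-1)
n = 2 + 4 = 6
2^(6 - 1) = 2^5 = 32
Verification: sum of C(6,k) for even k = 1 + 15 + 15 + 1 = 32
Result = 32


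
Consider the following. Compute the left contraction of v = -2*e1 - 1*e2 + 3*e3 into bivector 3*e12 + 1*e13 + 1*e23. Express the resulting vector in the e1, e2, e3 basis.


Left contraction v _| B = <vB>_1 (grade-1 part of the geometric product vB).
Using e1_|e12 = e2, e2_|e12 = -e1, e1_|e13 = e3, e3_|e13 = -e1, e2_|e23 = e3, e3_|e23 = -e2:
e1 coeff: -v2*b12 - v3*b13 = -(-1)*(3) - (3)*(1) = 0
e2 coeff: v1*b12 - v3*b23 = (-2)*(3) - (3)*(1) = -9
e3 coeff: v1*b13 + v2*b23 = (-2)*(1) + (-1)*(1) = -3
v _| B = 0*e1 - 9*e2 - 3*e3


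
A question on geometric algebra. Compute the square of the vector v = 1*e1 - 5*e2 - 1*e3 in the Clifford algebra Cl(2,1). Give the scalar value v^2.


v^2 = sum of c_i^2 * e_i^2
Positive signature terms (e_i^2 = +1): 1^2 + (-5)^2 = 26
Negative signature terms (e_j^2 = -1): (-1)^2 = 1
v^2 = 26 - 1 = 25


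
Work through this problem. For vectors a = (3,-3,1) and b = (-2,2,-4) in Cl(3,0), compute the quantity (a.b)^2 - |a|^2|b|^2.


a . b = 3*(-2) + (-3)*2 + 1*(-4)
= -6 + (-6) + (-4) = -16
|a|^2 = 3^2 + (-3)^2 + 1^2 = 19
|b|^2 = (-2)^2 + 2^2 + (-4)^2 = 24
(a.b)^2 = (-16)^2 = 256
|a|^2 * |b|^2 = 19 * 24 = 456
Result = 256 - 456 = -200


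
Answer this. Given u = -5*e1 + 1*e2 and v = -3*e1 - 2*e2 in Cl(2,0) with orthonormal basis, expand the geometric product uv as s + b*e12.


Expand: (-5*e1 + 1*e2)(-3*e1 - 2*e2)
= (-5)*(-3)*e1e1 + (-5)*(-2)*e1e2 + 1*(-3)*e2e1 + 1*(-2)*e2e2
Using e1^2 = e2^2 = 1, e2e1 = -e1e2:
Scalar part s = (-5)*(-3) + 1*(-2) = 15 + (-2) = 13
Bivector part b = (-5)*(-2) - 1*(-3) = 10 - (-3) = 13
uv = 13 + 13*e12


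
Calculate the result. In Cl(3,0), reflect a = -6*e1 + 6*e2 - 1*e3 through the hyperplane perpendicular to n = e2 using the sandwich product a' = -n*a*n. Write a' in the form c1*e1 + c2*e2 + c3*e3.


Reflection formula: a' = -n*a*n, with n = e2 (unit vector, n^2 = 1).
For reflection through hyperplane perp to e2:
The component along e2 flips sign, others stay.
a = (-6, 6, -1)
a' = (-6, -6, -1)
a' = -6*e1 - 6*e2 - 1*e3


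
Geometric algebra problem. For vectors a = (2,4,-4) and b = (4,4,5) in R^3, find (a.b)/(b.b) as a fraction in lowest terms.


Projection coefficient = (a . b) / (b . b)
a . b = 2*4 + 4*4 + (-4)*5
= 8 + 16 + (-20) = 4
b . b = 4^2 + 4^2 + 5^2
= 16 + 16 + 25 = 57
Coefficient = 4/57
In lowest terms: 4/57


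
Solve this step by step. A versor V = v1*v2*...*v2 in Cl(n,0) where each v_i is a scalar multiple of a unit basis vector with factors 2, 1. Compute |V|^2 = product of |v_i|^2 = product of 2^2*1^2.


Each vector v_i has |v_i|^2 = s_i^2
Squared scales: 2^2 = 4, 1^2 = 1
|V|^2 = 4 * 1
= 4


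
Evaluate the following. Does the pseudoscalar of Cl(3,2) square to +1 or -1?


The pseudoscalar I = e1...e_n (product of all n generators) of Cl(p,q) satisfies I^2 = (-1)^(q + n(n-1)/2).
p = 3, q = 2, n = p + q = 5
n(n-1)/2 = 5 * 4 / 2 = 10
Exponent = q + n(n-1)/2 = 2 + 10 = 12
I^2 = (-1)^12 = +1


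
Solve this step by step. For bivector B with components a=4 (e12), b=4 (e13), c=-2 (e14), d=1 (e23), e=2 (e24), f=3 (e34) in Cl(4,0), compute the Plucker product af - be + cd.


Plucker relation: af - be + cd
a*f = 4*3 = 12
b*e = 4*2 = 8
c*d = (-2)*1 = -2
af - be + cd = 12 - 8 + (-2)
= 2


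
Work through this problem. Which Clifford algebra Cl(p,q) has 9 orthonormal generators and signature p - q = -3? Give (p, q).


We need p + q = 9 and p - q = -3.
Adding: 2p = 9 + (-3) = 6, so p = 3.
Then q = 9 - 3 = 6.
(p, q) = (3, 6)


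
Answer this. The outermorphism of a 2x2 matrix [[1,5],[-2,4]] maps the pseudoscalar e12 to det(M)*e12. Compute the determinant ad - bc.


The outermorphism of a linear map f sends e1^e2 to f(e1)^f(e2).
f(e1) = 1*e1 - 2*e2
f(e2) = 5*e1 + 4*e2
f(e1) ^ f(e2) = (1*e1 - 2*e2) ^ (5*e1 + 4*e2)
= 1*4*e12 + (-2)*5*e21
= (4 - (-10))*e12
= 14*e12
Coefficient = 14


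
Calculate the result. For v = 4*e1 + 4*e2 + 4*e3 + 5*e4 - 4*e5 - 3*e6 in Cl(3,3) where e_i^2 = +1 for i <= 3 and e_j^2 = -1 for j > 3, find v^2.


v^2 = sum of c_i^2 * e_i^2
Positive signature terms (e_i^2 = +1): 4^2 + 4^2 + 4^2 = 48
Negative signature terms (e_j^2 = -1): 5^2 + (-4)^2 + (-3)^2 = 50
v^2 = 48 - 50 = -2


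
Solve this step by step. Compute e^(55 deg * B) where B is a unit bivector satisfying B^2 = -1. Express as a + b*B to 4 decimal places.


For a unit bivector B with B^2 = -1, the exponential series gives
e^(theta*B) = cos(theta) + sin(theta)*B (the GA analogue of Euler's formula).
theta = 55 degrees = 0.959931 rad
cos(55 deg) = 0.5736
sin(55 deg) = 0.8192
exp(theta*B) = 0.5736 + 0.8192*B


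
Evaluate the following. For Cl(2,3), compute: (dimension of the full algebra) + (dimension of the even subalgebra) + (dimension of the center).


n = 2 + 3 = 5
Total dim = 2^5 = 32
Even subalgebra dim = 2^4 = 16
n is odd, so center dim = 2
Sum = 32 + 16 + 2 = 50


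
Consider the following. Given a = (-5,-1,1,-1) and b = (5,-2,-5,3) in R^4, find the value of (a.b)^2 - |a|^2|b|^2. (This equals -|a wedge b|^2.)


a . b = (-5)*5 + (-1)*(-2) + 1*(-5) + (-1)*3
= -25 + 2 + (-5) + (-3) = -31
|a|^2 = (-5)^2 + (-1)^2 + 1^2 + (-1)^2 = 28
|b|^2 = 5^2 + (-2)^2 + (-5)^2 + 3^2 = 63
(a.b)^2 = (-31)^2 = 961
|a|^2 * |b|^2 = 28 * 63 = 1764
Result = 961 - 1764 = -803


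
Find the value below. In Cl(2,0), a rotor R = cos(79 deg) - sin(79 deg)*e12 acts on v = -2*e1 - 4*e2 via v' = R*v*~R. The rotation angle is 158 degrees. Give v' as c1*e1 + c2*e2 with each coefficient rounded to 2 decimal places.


Rotor R = cos(79deg) - sin(79deg)*e12
Rotation angle theta = 2 * 79 = 158 degrees
v' = R*v*~R rotates v by theta.
cos(158deg) = -0.9272, sin(158deg) = 0.3746
v'_1 = -2*cos(158deg) - (-4)*sin(158deg)
= -2*(-0.9272) - (-4)*0.3746
= 3.35
v'_2 = -2*sin(158deg) + (-4)*cos(158deg)
= -2*0.3746 + (-4)*(-0.9272)
= 2.96
v' = 3.35*e1 + 2.96*e2


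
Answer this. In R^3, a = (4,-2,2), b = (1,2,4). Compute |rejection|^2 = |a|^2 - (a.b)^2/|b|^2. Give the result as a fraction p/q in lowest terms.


|a|^2 = 4^2 + (-2)^2 + 2^2 = 24
|b|^2 = 1^2 + 2^2 + 4^2 = 21
a . b = 4*1 + (-2)*2 + 2*4 = 8
(a.b)^2 = 8^2 = 64
|rej|^2 = 24 - 64/21
= (504 - 64)/21
= 440/21
In lowest terms: 440/21


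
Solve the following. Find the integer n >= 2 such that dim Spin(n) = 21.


dim Spin(n) = dim so(n) = n(n-1)/2.
Solve n(n-1)/2 = 21, i.e. n^2 - n - 42 = 0.
Discriminant = 1 + 8*21 = 169
n = (1 + sqrt(169))/2 = (1 + 13)/2 = 7


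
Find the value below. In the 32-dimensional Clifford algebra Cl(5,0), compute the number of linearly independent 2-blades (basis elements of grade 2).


Number of grade-k basis blades in Cl(p,q) with n = p + q is C(n, k).
n = 5 + 0 = 5
C(5, 2) = 5! / (2! * 3!)
= 120 / (2 * 6)
= 10


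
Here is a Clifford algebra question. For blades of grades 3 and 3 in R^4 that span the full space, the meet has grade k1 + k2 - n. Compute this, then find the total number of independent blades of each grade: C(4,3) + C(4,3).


Meet grade = grade(A) + grade(B) - n
= 3 + 3 - 4 = 2
C(4,3) = 4
C(4,3) = 4
dim_A + dim_B = 4 + 4 = 8


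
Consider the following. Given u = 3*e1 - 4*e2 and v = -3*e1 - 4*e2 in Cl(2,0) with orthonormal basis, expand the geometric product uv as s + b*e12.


Expand: (3*e1 - 4*e2)(-3*e1 - 4*e2)
= 3*(-3)*e1e1 + 3*(-4)*e1e2 + (-4)*(-3)*e2e1 + (-4)*(-4)*e2e2
Using e1^2 = e2^2 = 1, e2e1 = -e1e2:
Scalar part s = 3*(-3) + (-4)*(-4) = -9 + 16 = 7
Bivector part b = 3*(-4) - (-4)*(-3) = -12 - 12 = -24
uv = 7 - 24*e12


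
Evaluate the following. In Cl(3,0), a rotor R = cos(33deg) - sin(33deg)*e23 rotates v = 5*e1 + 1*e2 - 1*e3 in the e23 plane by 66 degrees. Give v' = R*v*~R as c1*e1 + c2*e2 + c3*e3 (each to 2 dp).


Rotor R = cos(33deg) - sin(33deg)*e23
Rotation angle theta = 2 * 33 = 66 degrees in the e23 plane (e2 -> e3).
The component perpendicular to the plane (e1) is invariant: v'_1 = v1 = 5.00
cos(66deg) = 0.4067, sin(66deg) = 0.9135
v'_2 = v2*cos(theta) - v3*sin(theta) = 1*0.4067 - (-1)*0.9135 = 1.32
v'_3 = v2*sin(theta) + v3*cos(theta) = 1*0.9135 + (-1)*0.4067 = 0.51
v' = 5.00*e1 + 1.32*e2 + 0.51*e3


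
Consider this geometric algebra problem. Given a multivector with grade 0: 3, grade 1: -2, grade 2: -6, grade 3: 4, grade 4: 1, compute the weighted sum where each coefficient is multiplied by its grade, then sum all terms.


Grade-weighted sum = sum of grade_k * coefficient_k
0*3 = 0
1*(-2) = -2
2*(-6) = -12
3*4 = 12
4*1 = 4
Total = 0 + (-2) + (-12) + 12 + 4 = 2


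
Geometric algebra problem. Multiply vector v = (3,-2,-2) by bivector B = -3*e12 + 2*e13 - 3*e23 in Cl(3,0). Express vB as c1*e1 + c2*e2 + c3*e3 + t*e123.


vB has grade-1 (vector) and grade-3 (trivector) parts: vB = (v _| B) + (v ^ B).
Vector part <vB>_1:
  e1: -v2*b12 - v3*b13 = -(-2)*(-3) - (-2)*(2) = -2
  e2: v1*b12 - v3*b23 = (3)*(-3) - (-2)*(-3) = -15
  e3: v1*b13 + v2*b23 = (3)*(2) + (-2)*(-3) = 12
Trivector part <vB>_3:
  e123: v1*b23 - v2*b13 + v3*b12 = (3)*(-3) - (-2)*(2) + (-2)*(-3) = 1
vB = -2*e1 - 15*e2 + 12*e3 + 1*e123


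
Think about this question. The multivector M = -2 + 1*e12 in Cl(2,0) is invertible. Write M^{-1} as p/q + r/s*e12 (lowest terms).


M = -2 + 1*e12, where e12^2 = -1.
Since M commutes with its reverse ~M = a - b*e12, M * ~M = a^2 - b^2*e12^2 = a^2 + b^2.
So M^{-1} = ~M / (a^2 + b^2) = (a - b*e12)/(a^2 + b^2).
a^2 + b^2 = 4 + 1 = 5
Scalar part = -2/5 = -2/5
Bivector coeff = -1/5 = -1/5
M^{-1} = -2/5 - 1/5*e12


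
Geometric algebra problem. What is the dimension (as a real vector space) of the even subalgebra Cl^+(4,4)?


Even subalgebra dimension = 2^(n-1)
n = 4 + 4 = 8
2^(8 - 1) = 2^7 = 128
Verification: sum of C(8,k) for even k = 1 + 28 + 70 + 28 + 1 = 128
Result = 128


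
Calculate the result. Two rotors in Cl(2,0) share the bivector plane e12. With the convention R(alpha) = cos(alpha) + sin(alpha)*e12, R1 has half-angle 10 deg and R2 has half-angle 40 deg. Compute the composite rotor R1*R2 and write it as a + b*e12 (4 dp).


Same-plane rotors commute and their half-angles add:
R1*R2 = cos(a1 + a2) + sin(a1 + a2)*e12.
a1 + a2 = 10 + 40 = 50 deg
cos(50 deg) = 0.6428
sin(50 deg) = 0.7660
R1*R2 = 0.6428 + 0.7660*e12


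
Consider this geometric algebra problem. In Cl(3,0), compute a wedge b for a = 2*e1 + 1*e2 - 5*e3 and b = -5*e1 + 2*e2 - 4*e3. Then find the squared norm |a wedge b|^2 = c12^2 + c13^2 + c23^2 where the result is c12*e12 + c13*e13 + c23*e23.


a wedge b = (a1*b2 - a2*b1)*e12 + (a1*b3 - a3*b1)*e13 + (a2*b3 - a3*b2)*e23
e12 coeff: 2*2 - 1*(-5) = 4 - (-5) = 9
e13 coeff: 2*(-4) - (-5)*(-5) = -8 - 25 = -33
e23 coeff: 1*(-4) - (-5)*2 = -4 - (-10) = 6
|a wedge b|^2 = 9^2 + (-33)^2 + 6^2
= 81 + 1089 + 36
= 1206


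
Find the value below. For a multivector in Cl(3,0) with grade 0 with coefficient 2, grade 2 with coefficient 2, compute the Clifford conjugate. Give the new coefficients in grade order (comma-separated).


Clifford conjugate sign for grade k: (-1)^(k(k+1)/2)
Grade 0: (-1)^(0*1/2) = (-1)^0 = 1, coeff 2 -> 2
Grade 2: (-1)^(2*3/2) = (-1)^3 = -1, coeff 2 -> -2
Conjugated coefficients: 2, -2


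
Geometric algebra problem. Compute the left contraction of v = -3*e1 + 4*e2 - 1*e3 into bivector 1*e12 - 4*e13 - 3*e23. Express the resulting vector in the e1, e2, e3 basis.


Left contraction v _| B = <vB>_1 (grade-1 part of the geometric product vB).
Using e1_|e12 = e2, e2_|e12 = -e1, e1_|e13 = e3, e3_|e13 = -e1, e2_|e23 = e3, e3_|e23 = -e2:
e1 coeff: -v2*b12 - v3*b13 = -(4)*(1) - (-1)*(-4) = -8
e2 coeff: v1*b12 - v3*b23 = (-3)*(1) - (-1)*(-3) = -6
e3 coeff: v1*b13 + v2*b23 = (-3)*(-4) + (4)*(-3) = 0
v _| B = -8*e1 - 6*e2 + 0*e3


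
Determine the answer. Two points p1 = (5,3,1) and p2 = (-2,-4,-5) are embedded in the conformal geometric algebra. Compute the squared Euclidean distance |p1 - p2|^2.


p1 - p2 = (7, 7, 6)
|p1 - p2|^2 = 7^2 + 7^2 + 6^2
= 49 + 49 + 36
= 134


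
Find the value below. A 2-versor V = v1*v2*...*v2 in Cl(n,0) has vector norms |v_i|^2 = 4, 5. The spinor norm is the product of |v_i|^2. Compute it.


Spinor norm N(V) = |v1|^2 * |v2|^2 * ... * |v2|^2
= 4 * 5
Running product: 4, 20
N(V) = 20


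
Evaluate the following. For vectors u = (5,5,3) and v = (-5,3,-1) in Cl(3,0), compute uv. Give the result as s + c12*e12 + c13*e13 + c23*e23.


In Cl(3,0): e_i^2 = 1, e_ie_j = -e_je_i for i != j.
Scalar part = u . v = 5*(-5) + 5*3 + 3*(-1)
= -25 + 15 + (-3) = -13
e12 coeff = 5*3 - 5*(-5) = 15 - (-25) = 40
e13 coeff = 5*(-1) - 3*(-5) = -5 - (-15) = 10
e23 coeff = 5*(-1) - 3*3 = -5 - 9 = -14
uv = -13 + 40*e12 + 10*e13 - 14*e23


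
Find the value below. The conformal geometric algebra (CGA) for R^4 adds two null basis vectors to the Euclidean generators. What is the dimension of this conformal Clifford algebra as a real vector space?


The conformal model of R^4 uses Cl(5,1): the 4 Euclidean generators plus two extra orthogonal generators e+ (e+^2 = +1) and e- (e-^2 = -1), from which the null vectors e0, einf are built.
Number of generators m = 4 + 2 = 6.
dim Cl(p,q) = 2^m = 2^6 = 64


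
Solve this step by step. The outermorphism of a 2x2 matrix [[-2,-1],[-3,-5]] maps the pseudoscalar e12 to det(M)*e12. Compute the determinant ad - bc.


The outermorphism of a linear map f sends e1^e2 to f(e1)^f(e2).
f(e1) = -2*e1 - 3*e2
f(e2) = -1*e1 - 5*e2
f(e1) ^ f(e2) = (-2*e1 - 3*e2) ^ (-1*e1 - 5*e2)
= (-2)*(-5)*e12 + (-3)*(-1)*e21
= (10 - 3)*e12
= 7*e12
Coefficient = 7


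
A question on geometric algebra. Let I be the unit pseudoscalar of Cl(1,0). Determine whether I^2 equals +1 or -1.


The pseudoscalar I = e1...e_n (product of all n generators) of Cl(p,q) satisfies I^2 = (-1)^(q + n(n-1)/2).
p = 1, q = 0, n = p + q = 1
n(n-1)/2 = 1 * 0 / 2 = 0
Exponent = q + n(n-1)/2 = 0 + 0 = 0
I^2 = (-1)^0 = +1


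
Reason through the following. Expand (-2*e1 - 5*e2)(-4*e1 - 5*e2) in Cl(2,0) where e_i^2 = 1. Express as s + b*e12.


Expand: (-2*e1 - 5*e2)(-4*e1 - 5*e2)
= (-2)*(-4)*e1e1 + (-2)*(-5)*e1e2 + (-5)*(-4)*e2e1 + (-5)*(-5)*e2e2
Using e1^2 = e2^2 = 1, e2e1 = -e1e2:
Scalar part s = (-2)*(-4) + (-5)*(-5) = 8 + 25 = 33
Bivector part b = (-2)*(-5) - (-5)*(-4) = 10 - 20 = -10
uv = 33 - 10*e12


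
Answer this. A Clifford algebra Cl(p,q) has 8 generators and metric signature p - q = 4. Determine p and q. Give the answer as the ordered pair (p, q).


We need p + q = 8 and p - q = 4.
Adding: 2p = 8 + 4 = 12, so p = 6.
Then q = 8 - 6 = 2.
(p, q) = (6, 2)


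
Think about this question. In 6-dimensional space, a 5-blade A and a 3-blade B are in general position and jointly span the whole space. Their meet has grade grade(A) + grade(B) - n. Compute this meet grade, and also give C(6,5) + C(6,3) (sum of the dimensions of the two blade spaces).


Meet grade = grade(A) + grade(B) - n
= 5 + 3 - 6 = 2
C(6,5) = 6
C(6,3) = 20
dim_A + dim_B = 6 + 20 = 26


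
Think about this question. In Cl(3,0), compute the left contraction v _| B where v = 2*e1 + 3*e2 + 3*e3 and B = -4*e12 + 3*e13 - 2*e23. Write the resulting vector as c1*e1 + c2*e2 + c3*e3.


Left contraction v _| B = <vB>_1 (grade-1 part of the geometric product vB).
Using e1_|e12 = e2, e2_|e12 = -e1, e1_|e13 = e3, e3_|e13 = -e1, e2_|e23 = e3, e3_|e23 = -e2:
e1 coeff: -v2*b12 - v3*b13 = -(3)*(-4) - (3)*(3) = 3
e2 coeff: v1*b12 - v3*b23 = (2)*(-4) - (3)*(-2) = -2
e3 coeff: v1*b13 + v2*b23 = (2)*(3) + (3)*(-2) = 0
v _| B = 3*e1 - 2*e2 + 0*e3


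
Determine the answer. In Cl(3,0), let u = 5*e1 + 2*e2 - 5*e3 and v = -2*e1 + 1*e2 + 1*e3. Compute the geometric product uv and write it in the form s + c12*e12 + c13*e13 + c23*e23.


In Cl(3,0): e_i^2 = 1, e_ie_j = -e_je_i for i != j.
Scalar part = u . v = 5*(-2) + 2*1 + (-5)*1
= -10 + 2 + (-5) = -13
e12 coeff = 5*1 - 2*(-2) = 5 - (-4) = 9
e13 coeff = 5*1 - (-5)*(-2) = 5 - 10 = -5
e23 coeff = 2*1 - (-5)*1 = 2 - (-5) = 7
uv = -13 + 9*e12 - 5*e13 + 7*e23


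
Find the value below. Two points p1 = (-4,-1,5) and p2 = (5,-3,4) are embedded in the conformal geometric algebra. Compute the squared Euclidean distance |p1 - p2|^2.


p1 - p2 = (-9, 2, 1)
|p1 - p2|^2 = (-9)^2 + 2^2 + 1^2
= 81 + 4 + 1
= 86


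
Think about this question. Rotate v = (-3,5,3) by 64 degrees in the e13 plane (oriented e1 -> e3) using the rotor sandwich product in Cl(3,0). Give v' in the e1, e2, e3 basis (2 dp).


Rotor R = cos(32deg) - sin(32deg)*e13
Rotation angle theta = 2 * 32 = 64 degrees in the e13 plane (e1 -> e3).
The component perpendicular to the plane (e2) is invariant: v'_2 = v2 = 5.00
cos(64deg) = 0.4384, sin(64deg) = 0.8988
v'_1 = v1*cos(theta) - v3*sin(theta) = -3*0.4384 - 3*0.8988 = -4.01
v'_3 = v1*sin(theta) + v3*cos(theta) = -3*0.8988 + 3*0.4384 = -1.38
v' = -4.01*e1 + 5.00*e2 - 1.38*e3


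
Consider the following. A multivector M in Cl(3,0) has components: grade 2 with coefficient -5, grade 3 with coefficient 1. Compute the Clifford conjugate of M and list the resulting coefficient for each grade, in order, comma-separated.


Clifford conjugate sign for grade k: (-1)^(k(k+1)/2)
Grade 2: (-1)^(2*3/2) = (-1)^3 = -1, coeff -5 -> 5
Grade 3: (-1)^(3*4/2) = (-1)^6 = 1, coeff 1 -> 1
Conjugated coefficients: 5, 1


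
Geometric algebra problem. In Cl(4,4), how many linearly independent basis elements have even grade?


Even subalgebra dimension = 2^(n-1)
n = 4 + 4 = 8
2^(8 - 1) = 2^7 = 128
Verification: sum of C(8,k) for even k = 1 + 28 + 70 + 28 + 1 = 128
Result = 128


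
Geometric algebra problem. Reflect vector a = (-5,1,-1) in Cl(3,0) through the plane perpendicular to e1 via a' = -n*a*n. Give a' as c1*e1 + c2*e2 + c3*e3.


Reflection formula: a' = -n*a*n, with n = e1 (unit vector, n^2 = 1).
For reflection through hyperplane perp to e1:
The component along e1 flips sign, others stay.
a = (-5, 1, -1)
a' = (5, 1, -1)
a' = 5*e1 + 1*e2 - 1*e3


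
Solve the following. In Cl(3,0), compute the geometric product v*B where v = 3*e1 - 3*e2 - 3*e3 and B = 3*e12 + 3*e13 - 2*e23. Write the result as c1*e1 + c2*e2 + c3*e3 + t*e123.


vB has grade-1 (vector) and grade-3 (trivector) parts: vB = (v _| B) + (v ^ B).
Vector part <vB>_1:
  e1: -v2*b12 - v3*b13 = -(-3)*(3) - (-3)*(3) = 18
  e2: v1*b12 - v3*b23 = (3)*(3) - (-3)*(-2) = 3
  e3: v1*b13 + v2*b23 = (3)*(3) + (-3)*(-2) = 15
Trivector part <vB>_3:
  e123: v1*b23 - v2*b13 + v3*b12 = (3)*(-2) - (-3)*(3) + (-3)*(3) = -6
vB = 18*e1 + 3*e2 + 15*e3 - 6*e123


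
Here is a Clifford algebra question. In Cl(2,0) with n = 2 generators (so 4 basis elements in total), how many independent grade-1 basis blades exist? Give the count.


Number of grade-k basis blades in Cl(p,q) with n = p + q is C(n, k).
n = 2 + 0 = 2
C(2, 1) = 2! / (1! * 1!)
= 2 / (1 * 1)
= 2


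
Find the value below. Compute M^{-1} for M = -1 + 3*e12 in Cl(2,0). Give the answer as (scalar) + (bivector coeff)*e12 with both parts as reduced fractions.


M = -1 + 3*e12, where e12^2 = -1.
Since M commutes with its reverse ~M = a - b*e12, M * ~M = a^2 - b^2*e12^2 = a^2 + b^2.
So M^{-1} = ~M / (a^2 + b^2) = (a - b*e12)/(a^2 + b^2).
a^2 + b^2 = 1 + 9 = 10
Scalar part = -1/10 = -1/10
Bivector coeff = -3/10 = -3/10
M^{-1} = -1/10 - 3/10*e12


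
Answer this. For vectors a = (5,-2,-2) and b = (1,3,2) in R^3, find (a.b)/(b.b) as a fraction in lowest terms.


Projection coefficient = (a . b) / (b . b)
a . b = 5*1 + (-2)*3 + (-2)*2
= 5 + (-6) + (-4) = -5
b . b = 1^2 + 3^2 + 2^2
= 1 + 9 + 4 = 14
Coefficient = -5/14
In lowest terms: -5/14


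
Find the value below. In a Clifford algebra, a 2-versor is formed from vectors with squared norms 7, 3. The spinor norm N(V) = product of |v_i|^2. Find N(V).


Spinor norm N(V) = |v1|^2 * |v2|^2 * ... * |v2|^2
= 7 * 3
Running product: 7, 21
N(V) = 21


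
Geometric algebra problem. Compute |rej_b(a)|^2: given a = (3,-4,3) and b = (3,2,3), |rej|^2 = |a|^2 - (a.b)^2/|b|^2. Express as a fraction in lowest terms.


|a|^2 = 3^2 + (-4)^2 + 3^2 = 34
|b|^2 = 3^2 + 2^2 + 3^2 = 22
a . b = 3*3 + (-4)*2 + 3*3 = 10
(a.b)^2 = 10^2 = 100
|rej|^2 = 34 - 100/22
= (748 - 100)/22
= 648/22
In lowest terms: 324/11


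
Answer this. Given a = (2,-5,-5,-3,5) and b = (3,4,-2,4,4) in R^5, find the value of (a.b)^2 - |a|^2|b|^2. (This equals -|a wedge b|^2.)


a . b = 2*3 + (-5)*4 + (-5)*(-2) + (-3)*4 + 5*4
= 6 + (-20) + 10 + (-12) + 20 = 4
|a|^2 = 2^2 + (-5)^2 + (-5)^2 + (-3)^2 + 5^2 = 88
|b|^2 = 3^2 + 4^2 + (-2)^2 + 4^2 + 4^2 = 61
(a.b)^2 = 4^2 = 16
|a|^2 * |b|^2 = 88 * 61 = 5368
Result = 16 - 5368 = -5352


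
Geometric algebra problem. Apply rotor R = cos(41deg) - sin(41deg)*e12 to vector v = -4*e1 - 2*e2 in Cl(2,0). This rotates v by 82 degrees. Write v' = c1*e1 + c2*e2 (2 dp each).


Rotor R = cos(41deg) - sin(41deg)*e12
Rotation angle theta = 2 * 41 = 82 degrees
v' = R*v*~R rotates v by theta.
cos(82deg) = 0.1392, sin(82deg) = 0.9903
v'_1 = -4*cos(82deg) - (-2)*sin(82deg)
= -4*0.1392 - (-2)*0.9903
= 1.42
v'_2 = -4*sin(82deg) + (-2)*cos(82deg)
= -4*0.9903 + (-2)*0.1392
= -4.24
v' = 1.42*e1 - 4.24*e2
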